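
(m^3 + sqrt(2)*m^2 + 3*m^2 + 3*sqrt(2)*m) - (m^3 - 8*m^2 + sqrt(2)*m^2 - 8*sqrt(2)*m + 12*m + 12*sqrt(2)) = 11*m^2 - 12*m + 11*sqrt(2)*m - 12*sqrt(2)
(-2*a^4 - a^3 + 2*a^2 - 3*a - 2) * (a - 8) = -2*a^5 + 15*a^4 + 10*a^3 - 19*a^2 + 22*a + 16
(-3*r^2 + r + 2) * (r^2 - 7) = -3*r^4 + r^3 + 23*r^2 - 7*r - 14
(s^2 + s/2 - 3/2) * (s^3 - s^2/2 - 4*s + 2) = s^5 - 23*s^3/4 + 3*s^2/4 + 7*s - 3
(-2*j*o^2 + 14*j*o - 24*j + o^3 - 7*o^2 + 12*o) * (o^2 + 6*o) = -2*j*o^4 + 2*j*o^3 + 60*j*o^2 - 144*j*o + o^5 - o^4 - 30*o^3 + 72*o^2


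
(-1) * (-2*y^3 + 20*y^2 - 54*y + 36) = 2*y^3 - 20*y^2 + 54*y - 36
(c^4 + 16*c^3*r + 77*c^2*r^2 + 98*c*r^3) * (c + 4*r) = c^5 + 20*c^4*r + 141*c^3*r^2 + 406*c^2*r^3 + 392*c*r^4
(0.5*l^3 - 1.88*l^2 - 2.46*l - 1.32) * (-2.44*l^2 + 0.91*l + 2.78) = -1.22*l^5 + 5.0422*l^4 + 5.6816*l^3 - 4.2442*l^2 - 8.04*l - 3.6696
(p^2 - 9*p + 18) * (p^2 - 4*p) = p^4 - 13*p^3 + 54*p^2 - 72*p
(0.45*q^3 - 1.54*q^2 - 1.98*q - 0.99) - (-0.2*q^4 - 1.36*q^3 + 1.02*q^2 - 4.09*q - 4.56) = 0.2*q^4 + 1.81*q^3 - 2.56*q^2 + 2.11*q + 3.57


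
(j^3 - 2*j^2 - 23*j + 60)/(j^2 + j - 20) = j - 3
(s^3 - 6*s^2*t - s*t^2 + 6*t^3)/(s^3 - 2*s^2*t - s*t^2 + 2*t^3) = (s - 6*t)/(s - 2*t)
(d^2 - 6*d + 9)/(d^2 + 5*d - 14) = (d^2 - 6*d + 9)/(d^2 + 5*d - 14)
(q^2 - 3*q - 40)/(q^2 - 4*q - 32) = (q + 5)/(q + 4)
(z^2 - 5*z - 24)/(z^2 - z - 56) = (z + 3)/(z + 7)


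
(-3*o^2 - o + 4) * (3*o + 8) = -9*o^3 - 27*o^2 + 4*o + 32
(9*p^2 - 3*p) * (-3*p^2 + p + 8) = -27*p^4 + 18*p^3 + 69*p^2 - 24*p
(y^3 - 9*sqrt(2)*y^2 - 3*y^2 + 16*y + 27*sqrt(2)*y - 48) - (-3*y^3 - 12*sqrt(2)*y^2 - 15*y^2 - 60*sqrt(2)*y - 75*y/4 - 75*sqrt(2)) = 4*y^3 + 3*sqrt(2)*y^2 + 12*y^2 + 139*y/4 + 87*sqrt(2)*y - 48 + 75*sqrt(2)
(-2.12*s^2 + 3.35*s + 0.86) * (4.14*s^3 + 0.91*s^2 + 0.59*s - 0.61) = -8.7768*s^5 + 11.9398*s^4 + 5.3581*s^3 + 4.0523*s^2 - 1.5361*s - 0.5246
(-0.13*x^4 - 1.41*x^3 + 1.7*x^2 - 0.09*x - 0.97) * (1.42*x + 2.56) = -0.1846*x^5 - 2.335*x^4 - 1.1956*x^3 + 4.2242*x^2 - 1.6078*x - 2.4832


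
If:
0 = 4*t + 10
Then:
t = -5/2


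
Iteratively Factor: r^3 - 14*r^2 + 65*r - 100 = (r - 5)*(r^2 - 9*r + 20) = (r - 5)^2*(r - 4)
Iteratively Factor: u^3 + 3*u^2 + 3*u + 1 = (u + 1)*(u^2 + 2*u + 1) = (u + 1)^2*(u + 1)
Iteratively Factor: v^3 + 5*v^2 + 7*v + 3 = (v + 1)*(v^2 + 4*v + 3) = (v + 1)*(v + 3)*(v + 1)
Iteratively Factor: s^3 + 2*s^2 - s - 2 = (s + 1)*(s^2 + s - 2) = (s - 1)*(s + 1)*(s + 2)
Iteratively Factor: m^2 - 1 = (m + 1)*(m - 1)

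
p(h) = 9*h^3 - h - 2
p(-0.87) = -7.06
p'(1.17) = 35.96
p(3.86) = 511.75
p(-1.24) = -17.92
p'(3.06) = 251.82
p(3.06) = 252.81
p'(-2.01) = 108.08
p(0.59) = -0.74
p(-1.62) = -38.64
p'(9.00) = 2186.00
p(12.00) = 15538.00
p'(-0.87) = 19.44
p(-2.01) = -73.08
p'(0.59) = 8.40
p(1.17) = 11.24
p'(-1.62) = 69.86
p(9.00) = 6550.00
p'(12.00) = 3887.00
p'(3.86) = 401.29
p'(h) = 27*h^2 - 1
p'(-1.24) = 40.52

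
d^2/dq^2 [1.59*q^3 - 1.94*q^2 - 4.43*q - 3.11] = 9.54*q - 3.88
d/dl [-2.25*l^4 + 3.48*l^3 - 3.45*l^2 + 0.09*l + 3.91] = -9.0*l^3 + 10.44*l^2 - 6.9*l + 0.09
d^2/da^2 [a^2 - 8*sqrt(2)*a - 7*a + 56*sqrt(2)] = 2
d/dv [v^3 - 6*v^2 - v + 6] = 3*v^2 - 12*v - 1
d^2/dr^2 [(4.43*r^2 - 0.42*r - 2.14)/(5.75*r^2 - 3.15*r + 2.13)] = (132.70425*r^3 - 750.06105*r^2 + 263.4282*r + 44.511954)/(190.109375*r^6 - 312.440625*r^5 + 382.4325*r^4 - 262.733625*r^3 + 141.6663*r^2 - 42.873705*r + 9.663597)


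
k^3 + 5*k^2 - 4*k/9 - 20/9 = (k - 2/3)*(k + 2/3)*(k + 5)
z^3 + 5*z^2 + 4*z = z*(z + 1)*(z + 4)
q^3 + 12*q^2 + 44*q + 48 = (q + 2)*(q + 4)*(q + 6)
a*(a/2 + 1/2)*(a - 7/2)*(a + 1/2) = a^4/2 - a^3 - 19*a^2/8 - 7*a/8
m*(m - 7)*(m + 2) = m^3 - 5*m^2 - 14*m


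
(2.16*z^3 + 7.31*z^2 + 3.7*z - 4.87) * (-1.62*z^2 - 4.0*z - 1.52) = -3.4992*z^5 - 20.4822*z^4 - 38.5172*z^3 - 18.0218*z^2 + 13.856*z + 7.4024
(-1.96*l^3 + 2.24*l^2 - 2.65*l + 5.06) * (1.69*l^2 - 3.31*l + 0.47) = -3.3124*l^5 + 10.2732*l^4 - 12.8141*l^3 + 18.3757*l^2 - 17.9941*l + 2.3782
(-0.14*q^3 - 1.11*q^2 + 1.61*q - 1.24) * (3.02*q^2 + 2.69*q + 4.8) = -0.4228*q^5 - 3.7288*q^4 + 1.2043*q^3 - 4.7419*q^2 + 4.3924*q - 5.952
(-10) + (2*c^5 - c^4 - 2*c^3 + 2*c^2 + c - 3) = 2*c^5 - c^4 - 2*c^3 + 2*c^2 + c - 13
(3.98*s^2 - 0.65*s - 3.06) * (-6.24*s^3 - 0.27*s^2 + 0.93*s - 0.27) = -24.8352*s^5 + 2.9814*s^4 + 22.9713*s^3 - 0.8529*s^2 - 2.6703*s + 0.8262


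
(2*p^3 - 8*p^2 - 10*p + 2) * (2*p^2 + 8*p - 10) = 4*p^5 - 104*p^3 + 4*p^2 + 116*p - 20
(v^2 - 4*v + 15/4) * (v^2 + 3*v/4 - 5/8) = v^4 - 13*v^3/4 + v^2/8 + 85*v/16 - 75/32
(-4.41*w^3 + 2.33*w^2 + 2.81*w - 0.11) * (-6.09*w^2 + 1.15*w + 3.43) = 26.8569*w^5 - 19.2612*w^4 - 29.5597*w^3 + 11.8933*w^2 + 9.5118*w - 0.3773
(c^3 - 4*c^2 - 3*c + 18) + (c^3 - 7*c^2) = 2*c^3 - 11*c^2 - 3*c + 18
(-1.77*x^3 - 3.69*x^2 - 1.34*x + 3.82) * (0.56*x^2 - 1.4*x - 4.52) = -0.9912*x^5 + 0.4116*x^4 + 12.416*x^3 + 20.694*x^2 + 0.7088*x - 17.2664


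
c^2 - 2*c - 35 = (c - 7)*(c + 5)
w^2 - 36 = (w - 6)*(w + 6)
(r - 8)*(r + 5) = r^2 - 3*r - 40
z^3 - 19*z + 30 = (z - 3)*(z - 2)*(z + 5)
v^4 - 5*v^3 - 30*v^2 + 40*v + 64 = (v - 8)*(v - 2)*(v + 1)*(v + 4)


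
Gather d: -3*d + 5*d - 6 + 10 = 2*d + 4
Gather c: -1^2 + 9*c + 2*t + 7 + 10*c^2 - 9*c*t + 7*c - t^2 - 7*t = 10*c^2 + c*(16 - 9*t) - t^2 - 5*t + 6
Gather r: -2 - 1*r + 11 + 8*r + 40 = 7*r + 49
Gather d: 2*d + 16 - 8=2*d + 8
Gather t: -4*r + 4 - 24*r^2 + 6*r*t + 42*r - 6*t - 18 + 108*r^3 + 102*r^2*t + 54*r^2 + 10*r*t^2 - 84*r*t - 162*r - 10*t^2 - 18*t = 108*r^3 + 30*r^2 - 124*r + t^2*(10*r - 10) + t*(102*r^2 - 78*r - 24) - 14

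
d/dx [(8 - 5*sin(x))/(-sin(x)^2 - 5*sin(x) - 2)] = (-5*sin(x)^2 + 16*sin(x) + 50)*cos(x)/(sin(x)^2 + 5*sin(x) + 2)^2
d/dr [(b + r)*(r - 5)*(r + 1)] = 2*b*r - 4*b + 3*r^2 - 8*r - 5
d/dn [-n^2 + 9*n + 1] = 9 - 2*n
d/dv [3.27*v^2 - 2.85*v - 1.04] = 6.54*v - 2.85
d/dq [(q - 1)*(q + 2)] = 2*q + 1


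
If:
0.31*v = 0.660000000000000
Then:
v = 2.13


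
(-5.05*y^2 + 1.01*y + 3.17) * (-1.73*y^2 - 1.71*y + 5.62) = 8.7365*y^4 + 6.8882*y^3 - 35.5922*y^2 + 0.255500000000001*y + 17.8154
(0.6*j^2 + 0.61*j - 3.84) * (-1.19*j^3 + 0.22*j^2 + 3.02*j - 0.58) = -0.714*j^5 - 0.5939*j^4 + 6.5158*j^3 + 0.6494*j^2 - 11.9506*j + 2.2272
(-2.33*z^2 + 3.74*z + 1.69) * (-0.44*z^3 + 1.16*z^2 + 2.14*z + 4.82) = 1.0252*z^5 - 4.3484*z^4 - 1.3914*z^3 - 1.2666*z^2 + 21.6434*z + 8.1458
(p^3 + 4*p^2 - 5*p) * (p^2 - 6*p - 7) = p^5 - 2*p^4 - 36*p^3 + 2*p^2 + 35*p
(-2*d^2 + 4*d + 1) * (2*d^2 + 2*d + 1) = -4*d^4 + 4*d^3 + 8*d^2 + 6*d + 1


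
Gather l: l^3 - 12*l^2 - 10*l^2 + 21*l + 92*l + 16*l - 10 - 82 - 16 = l^3 - 22*l^2 + 129*l - 108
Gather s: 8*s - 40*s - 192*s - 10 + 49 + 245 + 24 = 308 - 224*s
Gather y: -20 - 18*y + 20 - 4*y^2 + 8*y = -4*y^2 - 10*y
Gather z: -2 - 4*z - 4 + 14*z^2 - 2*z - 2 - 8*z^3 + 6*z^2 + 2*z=-8*z^3 + 20*z^2 - 4*z - 8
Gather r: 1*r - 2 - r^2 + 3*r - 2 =-r^2 + 4*r - 4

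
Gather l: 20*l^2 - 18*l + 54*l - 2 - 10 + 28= 20*l^2 + 36*l + 16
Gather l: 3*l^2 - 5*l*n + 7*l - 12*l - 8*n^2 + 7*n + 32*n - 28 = 3*l^2 + l*(-5*n - 5) - 8*n^2 + 39*n - 28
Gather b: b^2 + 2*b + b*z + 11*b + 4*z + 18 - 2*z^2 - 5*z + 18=b^2 + b*(z + 13) - 2*z^2 - z + 36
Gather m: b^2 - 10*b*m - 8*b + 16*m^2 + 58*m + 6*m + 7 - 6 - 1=b^2 - 8*b + 16*m^2 + m*(64 - 10*b)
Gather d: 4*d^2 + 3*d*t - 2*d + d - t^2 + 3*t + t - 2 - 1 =4*d^2 + d*(3*t - 1) - t^2 + 4*t - 3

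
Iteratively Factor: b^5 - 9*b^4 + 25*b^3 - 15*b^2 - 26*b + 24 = (b + 1)*(b^4 - 10*b^3 + 35*b^2 - 50*b + 24) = (b - 4)*(b + 1)*(b^3 - 6*b^2 + 11*b - 6) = (b - 4)*(b - 3)*(b + 1)*(b^2 - 3*b + 2) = (b - 4)*(b - 3)*(b - 2)*(b + 1)*(b - 1)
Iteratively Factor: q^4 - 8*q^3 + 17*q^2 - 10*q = (q - 1)*(q^3 - 7*q^2 + 10*q) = (q - 5)*(q - 1)*(q^2 - 2*q) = (q - 5)*(q - 2)*(q - 1)*(q)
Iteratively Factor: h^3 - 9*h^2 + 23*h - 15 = (h - 1)*(h^2 - 8*h + 15) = (h - 3)*(h - 1)*(h - 5)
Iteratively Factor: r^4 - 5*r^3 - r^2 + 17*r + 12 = (r + 1)*(r^3 - 6*r^2 + 5*r + 12) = (r - 3)*(r + 1)*(r^2 - 3*r - 4) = (r - 4)*(r - 3)*(r + 1)*(r + 1)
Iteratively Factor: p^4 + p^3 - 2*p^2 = (p - 1)*(p^3 + 2*p^2) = p*(p - 1)*(p^2 + 2*p) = p^2*(p - 1)*(p + 2)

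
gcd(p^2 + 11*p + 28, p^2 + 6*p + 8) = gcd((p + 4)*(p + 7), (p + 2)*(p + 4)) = p + 4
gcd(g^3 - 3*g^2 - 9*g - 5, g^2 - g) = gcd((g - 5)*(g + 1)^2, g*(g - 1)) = 1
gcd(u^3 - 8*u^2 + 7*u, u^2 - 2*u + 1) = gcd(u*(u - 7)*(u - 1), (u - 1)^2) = u - 1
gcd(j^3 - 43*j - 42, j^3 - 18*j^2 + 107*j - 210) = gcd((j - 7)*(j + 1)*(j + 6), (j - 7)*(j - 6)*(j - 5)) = j - 7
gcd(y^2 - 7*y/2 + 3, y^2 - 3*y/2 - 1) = y - 2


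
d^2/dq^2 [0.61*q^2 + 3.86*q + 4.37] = 1.22000000000000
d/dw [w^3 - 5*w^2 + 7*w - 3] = 3*w^2 - 10*w + 7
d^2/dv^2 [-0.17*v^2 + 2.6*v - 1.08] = -0.340000000000000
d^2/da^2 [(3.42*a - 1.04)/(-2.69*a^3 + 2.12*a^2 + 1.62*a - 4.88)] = (-148.484772*a^5 + 207.327984*a^4 - 155.44364*a^3 + 539.592672*a^2 - 272.774784*a - 27.096704)/(19.465109*a^9 - 46.021596*a^8 + 1.10236200000001*a^7 + 151.839592*a^6 - 167.64186*a^5 - 78.489552*a^4 + 288.489912*a^3 - 113.038368*a^2 - 115.737984*a + 116.214272)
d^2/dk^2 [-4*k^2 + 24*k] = -8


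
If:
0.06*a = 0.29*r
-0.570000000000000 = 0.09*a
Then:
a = -6.33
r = -1.31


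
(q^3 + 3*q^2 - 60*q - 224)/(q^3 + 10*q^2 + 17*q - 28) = (q - 8)/(q - 1)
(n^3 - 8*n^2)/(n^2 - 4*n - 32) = n^2/(n + 4)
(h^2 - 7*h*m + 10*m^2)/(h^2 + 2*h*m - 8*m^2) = (h - 5*m)/(h + 4*m)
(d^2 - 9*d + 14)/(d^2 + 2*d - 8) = (d - 7)/(d + 4)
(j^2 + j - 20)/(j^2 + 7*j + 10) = (j - 4)/(j + 2)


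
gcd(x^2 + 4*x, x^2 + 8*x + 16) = x + 4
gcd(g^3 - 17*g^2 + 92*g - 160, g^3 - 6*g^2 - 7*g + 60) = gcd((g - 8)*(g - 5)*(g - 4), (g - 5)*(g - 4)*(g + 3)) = g^2 - 9*g + 20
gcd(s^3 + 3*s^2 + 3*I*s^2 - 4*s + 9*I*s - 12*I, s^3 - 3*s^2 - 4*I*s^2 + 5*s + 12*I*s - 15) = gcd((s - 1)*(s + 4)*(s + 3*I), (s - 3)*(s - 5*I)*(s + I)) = 1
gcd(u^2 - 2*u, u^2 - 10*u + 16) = u - 2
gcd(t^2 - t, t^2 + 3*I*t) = t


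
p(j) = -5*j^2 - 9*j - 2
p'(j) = -10*j - 9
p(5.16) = -181.57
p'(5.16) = -60.60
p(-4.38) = -58.50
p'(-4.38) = 34.80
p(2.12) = -43.55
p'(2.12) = -30.20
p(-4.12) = -49.79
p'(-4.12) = 32.20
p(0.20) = -4.00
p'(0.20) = -11.00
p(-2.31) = -7.89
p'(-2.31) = 14.10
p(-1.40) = 0.80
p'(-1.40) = 5.00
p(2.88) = -69.39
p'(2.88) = -37.80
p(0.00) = -2.00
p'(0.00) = -9.00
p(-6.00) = -128.00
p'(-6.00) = 51.00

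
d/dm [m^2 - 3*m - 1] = 2*m - 3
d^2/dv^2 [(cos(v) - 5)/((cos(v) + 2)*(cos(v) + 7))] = (29*(1 - cos(v)^2)^2 - cos(v)^5 + 221*cos(v)^3 + 279*cos(v)^2 - 1180*cos(v) - 951)/((cos(v) + 2)^3*(cos(v) + 7)^3)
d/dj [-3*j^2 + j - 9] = 1 - 6*j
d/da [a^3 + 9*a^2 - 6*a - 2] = 3*a^2 + 18*a - 6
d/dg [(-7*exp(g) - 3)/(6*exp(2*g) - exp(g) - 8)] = ((7*exp(g) + 3)*(12*exp(g) - 1) - 42*exp(2*g) + 7*exp(g) + 56)*exp(g)/(-6*exp(2*g) + exp(g) + 8)^2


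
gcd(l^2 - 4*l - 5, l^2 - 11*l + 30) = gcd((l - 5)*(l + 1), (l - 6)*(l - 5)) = l - 5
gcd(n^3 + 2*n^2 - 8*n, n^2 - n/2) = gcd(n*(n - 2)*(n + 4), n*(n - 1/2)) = n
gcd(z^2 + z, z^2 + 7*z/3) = z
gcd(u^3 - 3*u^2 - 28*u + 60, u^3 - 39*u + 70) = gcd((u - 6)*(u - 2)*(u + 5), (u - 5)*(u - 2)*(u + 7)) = u - 2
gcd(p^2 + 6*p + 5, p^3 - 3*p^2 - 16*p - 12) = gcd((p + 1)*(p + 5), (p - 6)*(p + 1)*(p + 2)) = p + 1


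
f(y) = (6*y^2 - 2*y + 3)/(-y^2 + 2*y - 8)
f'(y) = (2*y - 2)*(6*y^2 - 2*y + 3)/(-y^2 + 2*y - 8)^2 + (12*y - 2)/(-y^2 + 2*y - 8)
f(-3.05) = -2.77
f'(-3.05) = 0.69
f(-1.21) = -1.20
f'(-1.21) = 0.95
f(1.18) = -1.28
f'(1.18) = -1.66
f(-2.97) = -2.72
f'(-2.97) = 0.71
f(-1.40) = -1.38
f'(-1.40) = 0.96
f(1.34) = -1.56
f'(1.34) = -1.83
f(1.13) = -1.20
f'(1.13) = -1.60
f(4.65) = -6.07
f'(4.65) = -0.47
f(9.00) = -6.63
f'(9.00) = 0.00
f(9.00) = -6.63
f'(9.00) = 0.00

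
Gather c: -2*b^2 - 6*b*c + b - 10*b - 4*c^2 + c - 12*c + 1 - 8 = -2*b^2 - 9*b - 4*c^2 + c*(-6*b - 11) - 7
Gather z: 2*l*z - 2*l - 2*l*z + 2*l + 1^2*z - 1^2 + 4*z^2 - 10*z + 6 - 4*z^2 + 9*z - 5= 0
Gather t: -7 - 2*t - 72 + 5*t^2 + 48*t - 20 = 5*t^2 + 46*t - 99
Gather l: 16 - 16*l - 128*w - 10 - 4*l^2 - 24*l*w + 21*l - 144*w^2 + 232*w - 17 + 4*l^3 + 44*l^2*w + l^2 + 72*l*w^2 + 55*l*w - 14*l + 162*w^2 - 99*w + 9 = 4*l^3 + l^2*(44*w - 3) + l*(72*w^2 + 31*w - 9) + 18*w^2 + 5*w - 2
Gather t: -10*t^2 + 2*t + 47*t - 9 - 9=-10*t^2 + 49*t - 18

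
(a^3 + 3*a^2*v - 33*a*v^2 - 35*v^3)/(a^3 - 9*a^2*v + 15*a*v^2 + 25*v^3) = (-a - 7*v)/(-a + 5*v)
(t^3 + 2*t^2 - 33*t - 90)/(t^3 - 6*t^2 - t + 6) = (t^2 + 8*t + 15)/(t^2 - 1)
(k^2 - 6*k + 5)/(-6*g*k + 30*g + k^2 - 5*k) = (1 - k)/(6*g - k)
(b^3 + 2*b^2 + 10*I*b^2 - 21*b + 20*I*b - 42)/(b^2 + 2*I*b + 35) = (b^2 + b*(2 + 3*I) + 6*I)/(b - 5*I)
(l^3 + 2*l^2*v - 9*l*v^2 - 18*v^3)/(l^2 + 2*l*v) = l - 9*v^2/l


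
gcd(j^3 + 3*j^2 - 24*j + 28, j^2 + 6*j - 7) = j + 7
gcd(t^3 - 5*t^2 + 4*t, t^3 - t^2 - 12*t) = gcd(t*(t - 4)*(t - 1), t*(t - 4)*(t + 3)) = t^2 - 4*t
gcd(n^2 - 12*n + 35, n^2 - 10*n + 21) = n - 7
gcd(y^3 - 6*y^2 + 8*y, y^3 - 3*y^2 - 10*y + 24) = y^2 - 6*y + 8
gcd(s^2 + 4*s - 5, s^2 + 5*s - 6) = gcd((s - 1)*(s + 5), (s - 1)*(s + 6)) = s - 1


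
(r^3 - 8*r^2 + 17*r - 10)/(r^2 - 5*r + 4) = (r^2 - 7*r + 10)/(r - 4)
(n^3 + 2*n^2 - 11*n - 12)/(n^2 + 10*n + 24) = (n^2 - 2*n - 3)/(n + 6)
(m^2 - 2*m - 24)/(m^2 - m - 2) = (-m^2 + 2*m + 24)/(-m^2 + m + 2)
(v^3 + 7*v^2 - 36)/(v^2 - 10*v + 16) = (v^2 + 9*v + 18)/(v - 8)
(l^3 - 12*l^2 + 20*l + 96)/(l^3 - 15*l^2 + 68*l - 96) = (l^2 - 4*l - 12)/(l^2 - 7*l + 12)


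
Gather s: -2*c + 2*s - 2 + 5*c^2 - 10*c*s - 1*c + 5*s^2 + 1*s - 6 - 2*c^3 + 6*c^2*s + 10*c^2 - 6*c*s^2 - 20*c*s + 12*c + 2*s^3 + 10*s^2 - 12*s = -2*c^3 + 15*c^2 + 9*c + 2*s^3 + s^2*(15 - 6*c) + s*(6*c^2 - 30*c - 9) - 8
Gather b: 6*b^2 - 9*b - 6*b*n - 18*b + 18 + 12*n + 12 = 6*b^2 + b*(-6*n - 27) + 12*n + 30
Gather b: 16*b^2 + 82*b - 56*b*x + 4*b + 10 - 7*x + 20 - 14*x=16*b^2 + b*(86 - 56*x) - 21*x + 30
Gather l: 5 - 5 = 0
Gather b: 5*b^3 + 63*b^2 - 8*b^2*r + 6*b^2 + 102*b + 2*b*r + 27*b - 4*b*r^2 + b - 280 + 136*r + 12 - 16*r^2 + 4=5*b^3 + b^2*(69 - 8*r) + b*(-4*r^2 + 2*r + 130) - 16*r^2 + 136*r - 264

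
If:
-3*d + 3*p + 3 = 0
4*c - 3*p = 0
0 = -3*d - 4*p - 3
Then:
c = -9/14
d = 1/7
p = -6/7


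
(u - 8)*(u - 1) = u^2 - 9*u + 8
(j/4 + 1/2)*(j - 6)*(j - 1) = j^3/4 - 5*j^2/4 - 2*j + 3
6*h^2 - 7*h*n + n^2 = (-6*h + n)*(-h + n)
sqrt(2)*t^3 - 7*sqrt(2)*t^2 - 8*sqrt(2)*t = t*(t - 8)*(sqrt(2)*t + sqrt(2))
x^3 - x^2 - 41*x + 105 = (x - 5)*(x - 3)*(x + 7)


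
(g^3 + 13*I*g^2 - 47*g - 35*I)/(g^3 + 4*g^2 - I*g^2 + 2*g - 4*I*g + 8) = (g^2 + 12*I*g - 35)/(g^2 + 2*g*(2 - I) - 8*I)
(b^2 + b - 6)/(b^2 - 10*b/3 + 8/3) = 3*(b + 3)/(3*b - 4)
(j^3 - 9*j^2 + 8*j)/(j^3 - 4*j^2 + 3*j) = (j - 8)/(j - 3)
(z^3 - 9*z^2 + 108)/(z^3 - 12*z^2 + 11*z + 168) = (z^2 - 12*z + 36)/(z^2 - 15*z + 56)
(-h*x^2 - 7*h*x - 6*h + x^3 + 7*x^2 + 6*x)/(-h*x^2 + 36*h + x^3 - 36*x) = (x + 1)/(x - 6)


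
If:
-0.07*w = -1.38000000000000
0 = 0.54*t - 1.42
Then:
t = 2.63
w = 19.71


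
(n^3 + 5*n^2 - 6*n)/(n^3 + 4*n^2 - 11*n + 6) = n/(n - 1)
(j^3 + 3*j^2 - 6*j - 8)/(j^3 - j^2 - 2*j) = (j + 4)/j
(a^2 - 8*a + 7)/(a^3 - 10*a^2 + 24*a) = (a^2 - 8*a + 7)/(a*(a^2 - 10*a + 24))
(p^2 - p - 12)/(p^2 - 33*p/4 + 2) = 4*(p^2 - p - 12)/(4*p^2 - 33*p + 8)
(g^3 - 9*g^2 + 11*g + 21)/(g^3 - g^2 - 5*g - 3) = (g - 7)/(g + 1)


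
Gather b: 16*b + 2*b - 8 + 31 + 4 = 18*b + 27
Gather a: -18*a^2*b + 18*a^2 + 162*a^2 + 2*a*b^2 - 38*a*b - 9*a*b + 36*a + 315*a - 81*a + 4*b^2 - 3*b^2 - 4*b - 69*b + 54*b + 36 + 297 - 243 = a^2*(180 - 18*b) + a*(2*b^2 - 47*b + 270) + b^2 - 19*b + 90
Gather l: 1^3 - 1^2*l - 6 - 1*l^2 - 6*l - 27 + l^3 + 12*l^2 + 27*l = l^3 + 11*l^2 + 20*l - 32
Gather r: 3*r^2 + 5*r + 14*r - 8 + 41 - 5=3*r^2 + 19*r + 28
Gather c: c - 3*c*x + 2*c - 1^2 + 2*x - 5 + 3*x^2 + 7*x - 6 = c*(3 - 3*x) + 3*x^2 + 9*x - 12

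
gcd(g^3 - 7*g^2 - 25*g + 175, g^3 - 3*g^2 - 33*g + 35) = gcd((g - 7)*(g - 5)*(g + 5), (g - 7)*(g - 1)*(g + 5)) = g^2 - 2*g - 35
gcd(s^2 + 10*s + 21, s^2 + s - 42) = s + 7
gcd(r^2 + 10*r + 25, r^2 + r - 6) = 1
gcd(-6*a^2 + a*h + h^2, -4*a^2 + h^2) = 2*a - h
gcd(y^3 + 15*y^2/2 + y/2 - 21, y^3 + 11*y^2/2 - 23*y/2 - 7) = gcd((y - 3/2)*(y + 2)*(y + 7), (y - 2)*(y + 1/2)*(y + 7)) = y + 7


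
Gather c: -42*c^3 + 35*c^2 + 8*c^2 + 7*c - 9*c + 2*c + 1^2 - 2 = -42*c^3 + 43*c^2 - 1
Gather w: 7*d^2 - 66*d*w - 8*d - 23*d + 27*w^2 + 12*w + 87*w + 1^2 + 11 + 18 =7*d^2 - 31*d + 27*w^2 + w*(99 - 66*d) + 30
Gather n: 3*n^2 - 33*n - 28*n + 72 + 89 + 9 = 3*n^2 - 61*n + 170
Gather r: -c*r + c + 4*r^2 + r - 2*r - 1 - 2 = c + 4*r^2 + r*(-c - 1) - 3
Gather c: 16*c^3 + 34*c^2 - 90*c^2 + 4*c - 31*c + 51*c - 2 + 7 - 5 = 16*c^3 - 56*c^2 + 24*c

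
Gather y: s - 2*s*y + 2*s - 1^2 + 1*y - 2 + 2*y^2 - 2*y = 3*s + 2*y^2 + y*(-2*s - 1) - 3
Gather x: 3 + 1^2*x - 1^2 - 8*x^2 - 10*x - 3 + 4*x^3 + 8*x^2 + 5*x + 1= 4*x^3 - 4*x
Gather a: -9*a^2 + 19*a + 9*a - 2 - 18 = -9*a^2 + 28*a - 20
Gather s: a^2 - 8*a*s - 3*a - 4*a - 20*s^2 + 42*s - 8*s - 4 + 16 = a^2 - 7*a - 20*s^2 + s*(34 - 8*a) + 12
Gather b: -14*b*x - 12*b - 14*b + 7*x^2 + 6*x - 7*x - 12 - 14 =b*(-14*x - 26) + 7*x^2 - x - 26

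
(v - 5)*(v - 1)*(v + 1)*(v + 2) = v^4 - 3*v^3 - 11*v^2 + 3*v + 10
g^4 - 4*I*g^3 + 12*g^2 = g^2*(g - 6*I)*(g + 2*I)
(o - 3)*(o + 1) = o^2 - 2*o - 3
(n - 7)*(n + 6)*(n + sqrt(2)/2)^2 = n^4 - n^3 + sqrt(2)*n^3 - 83*n^2/2 - sqrt(2)*n^2 - 42*sqrt(2)*n - n/2 - 21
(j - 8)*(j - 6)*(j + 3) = j^3 - 11*j^2 + 6*j + 144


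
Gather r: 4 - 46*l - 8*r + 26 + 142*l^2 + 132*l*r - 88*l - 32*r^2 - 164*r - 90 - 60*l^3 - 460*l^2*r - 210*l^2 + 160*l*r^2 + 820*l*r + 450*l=-60*l^3 - 68*l^2 + 316*l + r^2*(160*l - 32) + r*(-460*l^2 + 952*l - 172) - 60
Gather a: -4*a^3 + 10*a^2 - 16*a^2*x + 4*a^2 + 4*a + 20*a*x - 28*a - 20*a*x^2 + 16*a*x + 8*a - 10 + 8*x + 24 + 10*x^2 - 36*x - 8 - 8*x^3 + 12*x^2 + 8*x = -4*a^3 + a^2*(14 - 16*x) + a*(-20*x^2 + 36*x - 16) - 8*x^3 + 22*x^2 - 20*x + 6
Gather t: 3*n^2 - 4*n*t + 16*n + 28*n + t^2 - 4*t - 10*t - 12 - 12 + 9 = 3*n^2 + 44*n + t^2 + t*(-4*n - 14) - 15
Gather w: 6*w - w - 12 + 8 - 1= 5*w - 5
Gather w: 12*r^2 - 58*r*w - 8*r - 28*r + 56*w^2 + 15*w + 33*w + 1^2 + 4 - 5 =12*r^2 - 36*r + 56*w^2 + w*(48 - 58*r)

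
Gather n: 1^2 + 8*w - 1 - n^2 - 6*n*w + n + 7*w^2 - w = -n^2 + n*(1 - 6*w) + 7*w^2 + 7*w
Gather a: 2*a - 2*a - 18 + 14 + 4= 0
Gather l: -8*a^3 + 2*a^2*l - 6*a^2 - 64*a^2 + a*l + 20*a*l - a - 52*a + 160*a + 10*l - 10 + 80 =-8*a^3 - 70*a^2 + 107*a + l*(2*a^2 + 21*a + 10) + 70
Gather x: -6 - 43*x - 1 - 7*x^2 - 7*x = -7*x^2 - 50*x - 7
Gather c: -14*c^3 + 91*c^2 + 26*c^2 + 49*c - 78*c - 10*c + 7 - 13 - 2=-14*c^3 + 117*c^2 - 39*c - 8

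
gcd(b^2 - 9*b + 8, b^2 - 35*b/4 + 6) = b - 8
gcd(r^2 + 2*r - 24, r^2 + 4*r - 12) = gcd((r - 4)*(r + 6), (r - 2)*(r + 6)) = r + 6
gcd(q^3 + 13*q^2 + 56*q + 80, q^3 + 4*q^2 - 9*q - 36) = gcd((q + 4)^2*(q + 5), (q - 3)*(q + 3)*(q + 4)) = q + 4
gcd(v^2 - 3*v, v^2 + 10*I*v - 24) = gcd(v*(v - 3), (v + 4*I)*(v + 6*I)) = 1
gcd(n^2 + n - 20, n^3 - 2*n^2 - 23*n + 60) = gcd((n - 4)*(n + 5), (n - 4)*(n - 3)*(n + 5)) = n^2 + n - 20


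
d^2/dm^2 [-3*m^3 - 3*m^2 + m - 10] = -18*m - 6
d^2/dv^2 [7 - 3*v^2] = -6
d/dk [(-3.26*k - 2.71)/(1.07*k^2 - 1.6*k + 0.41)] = (3.4882*k^2 + 5.7994*k - 5.6726)/(1.1449*k^4 - 3.424*k^3 + 3.4374*k^2 - 1.312*k + 0.1681)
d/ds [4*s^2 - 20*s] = 8*s - 20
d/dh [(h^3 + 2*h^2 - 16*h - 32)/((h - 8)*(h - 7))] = (h^4 - 30*h^3 + 154*h^2 + 288*h - 1376)/(h^4 - 30*h^3 + 337*h^2 - 1680*h + 3136)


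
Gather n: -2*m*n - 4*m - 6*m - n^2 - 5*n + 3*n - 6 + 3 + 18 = -10*m - n^2 + n*(-2*m - 2) + 15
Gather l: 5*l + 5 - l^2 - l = -l^2 + 4*l + 5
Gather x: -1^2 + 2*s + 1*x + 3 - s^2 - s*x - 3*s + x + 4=-s^2 - s + x*(2 - s) + 6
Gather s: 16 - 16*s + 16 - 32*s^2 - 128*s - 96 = -32*s^2 - 144*s - 64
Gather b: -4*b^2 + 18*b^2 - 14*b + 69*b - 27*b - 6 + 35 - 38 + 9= 14*b^2 + 28*b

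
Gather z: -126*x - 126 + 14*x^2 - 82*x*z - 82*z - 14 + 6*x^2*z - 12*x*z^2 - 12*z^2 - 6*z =14*x^2 - 126*x + z^2*(-12*x - 12) + z*(6*x^2 - 82*x - 88) - 140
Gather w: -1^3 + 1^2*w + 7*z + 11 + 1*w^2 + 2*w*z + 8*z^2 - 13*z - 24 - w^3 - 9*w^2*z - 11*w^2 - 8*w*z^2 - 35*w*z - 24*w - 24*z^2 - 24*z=-w^3 + w^2*(-9*z - 10) + w*(-8*z^2 - 33*z - 23) - 16*z^2 - 30*z - 14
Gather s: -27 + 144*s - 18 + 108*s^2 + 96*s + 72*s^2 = 180*s^2 + 240*s - 45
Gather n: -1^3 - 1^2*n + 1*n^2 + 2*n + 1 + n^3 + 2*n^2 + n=n^3 + 3*n^2 + 2*n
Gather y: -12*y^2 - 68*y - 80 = -12*y^2 - 68*y - 80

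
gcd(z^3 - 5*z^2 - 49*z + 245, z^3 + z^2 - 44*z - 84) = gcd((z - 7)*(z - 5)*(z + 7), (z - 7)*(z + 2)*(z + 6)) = z - 7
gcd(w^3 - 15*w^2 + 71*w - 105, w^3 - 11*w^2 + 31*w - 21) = w^2 - 10*w + 21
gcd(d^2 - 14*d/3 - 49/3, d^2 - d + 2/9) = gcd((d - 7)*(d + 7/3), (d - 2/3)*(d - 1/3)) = 1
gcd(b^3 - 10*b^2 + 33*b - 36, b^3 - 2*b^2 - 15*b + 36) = b^2 - 6*b + 9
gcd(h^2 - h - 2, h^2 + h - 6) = h - 2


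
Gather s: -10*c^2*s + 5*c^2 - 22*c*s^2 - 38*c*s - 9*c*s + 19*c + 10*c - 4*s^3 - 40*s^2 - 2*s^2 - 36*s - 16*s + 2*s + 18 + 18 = 5*c^2 + 29*c - 4*s^3 + s^2*(-22*c - 42) + s*(-10*c^2 - 47*c - 50) + 36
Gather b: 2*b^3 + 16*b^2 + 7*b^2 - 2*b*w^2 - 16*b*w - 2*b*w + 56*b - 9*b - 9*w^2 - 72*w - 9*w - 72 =2*b^3 + 23*b^2 + b*(-2*w^2 - 18*w + 47) - 9*w^2 - 81*w - 72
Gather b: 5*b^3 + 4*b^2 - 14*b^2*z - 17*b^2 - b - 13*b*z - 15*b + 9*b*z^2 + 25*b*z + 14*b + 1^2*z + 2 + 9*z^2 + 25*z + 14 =5*b^3 + b^2*(-14*z - 13) + b*(9*z^2 + 12*z - 2) + 9*z^2 + 26*z + 16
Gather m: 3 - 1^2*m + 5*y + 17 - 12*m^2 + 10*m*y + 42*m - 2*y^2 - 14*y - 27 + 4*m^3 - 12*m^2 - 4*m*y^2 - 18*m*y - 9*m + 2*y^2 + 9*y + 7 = 4*m^3 - 24*m^2 + m*(-4*y^2 - 8*y + 32)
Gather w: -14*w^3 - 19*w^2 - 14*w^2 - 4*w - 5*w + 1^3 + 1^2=-14*w^3 - 33*w^2 - 9*w + 2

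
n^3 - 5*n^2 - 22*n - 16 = (n - 8)*(n + 1)*(n + 2)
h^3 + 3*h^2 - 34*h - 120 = (h - 6)*(h + 4)*(h + 5)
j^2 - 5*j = j*(j - 5)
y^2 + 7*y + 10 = (y + 2)*(y + 5)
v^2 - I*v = v*(v - I)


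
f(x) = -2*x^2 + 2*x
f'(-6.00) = 26.00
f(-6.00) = -84.00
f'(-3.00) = 14.00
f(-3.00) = -24.00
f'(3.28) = -11.12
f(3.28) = -14.96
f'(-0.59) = 4.36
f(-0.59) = -1.88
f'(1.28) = -3.12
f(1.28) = -0.72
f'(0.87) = -1.48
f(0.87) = 0.23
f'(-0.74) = 4.96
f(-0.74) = -2.58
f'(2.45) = -7.80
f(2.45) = -7.10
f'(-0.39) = 3.56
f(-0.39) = -1.08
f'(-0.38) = 3.52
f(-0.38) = -1.05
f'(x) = 2 - 4*x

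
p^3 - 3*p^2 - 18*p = p*(p - 6)*(p + 3)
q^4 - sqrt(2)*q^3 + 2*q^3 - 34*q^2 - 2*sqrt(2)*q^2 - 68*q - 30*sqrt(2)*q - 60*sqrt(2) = (q + 2)*(q - 5*sqrt(2))*(q + sqrt(2))*(q + 3*sqrt(2))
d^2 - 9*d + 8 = (d - 8)*(d - 1)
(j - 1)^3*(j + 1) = j^4 - 2*j^3 + 2*j - 1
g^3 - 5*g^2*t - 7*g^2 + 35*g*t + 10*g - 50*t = (g - 5)*(g - 2)*(g - 5*t)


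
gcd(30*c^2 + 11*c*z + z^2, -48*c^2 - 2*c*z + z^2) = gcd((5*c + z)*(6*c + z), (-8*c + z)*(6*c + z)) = 6*c + z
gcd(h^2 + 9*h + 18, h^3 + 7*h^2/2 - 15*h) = h + 6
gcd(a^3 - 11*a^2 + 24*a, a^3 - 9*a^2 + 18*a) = a^2 - 3*a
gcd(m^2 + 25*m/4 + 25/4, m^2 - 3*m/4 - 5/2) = m + 5/4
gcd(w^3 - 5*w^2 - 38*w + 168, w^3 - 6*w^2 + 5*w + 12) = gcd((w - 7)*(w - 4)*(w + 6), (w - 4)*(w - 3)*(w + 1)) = w - 4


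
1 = 1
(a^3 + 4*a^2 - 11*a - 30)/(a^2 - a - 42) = (-a^3 - 4*a^2 + 11*a + 30)/(-a^2 + a + 42)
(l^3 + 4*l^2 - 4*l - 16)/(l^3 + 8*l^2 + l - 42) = (l^2 + 6*l + 8)/(l^2 + 10*l + 21)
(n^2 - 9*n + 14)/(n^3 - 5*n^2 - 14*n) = (n - 2)/(n*(n + 2))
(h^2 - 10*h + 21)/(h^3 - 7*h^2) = (h - 3)/h^2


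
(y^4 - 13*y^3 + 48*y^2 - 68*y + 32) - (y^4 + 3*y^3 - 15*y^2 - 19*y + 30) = -16*y^3 + 63*y^2 - 49*y + 2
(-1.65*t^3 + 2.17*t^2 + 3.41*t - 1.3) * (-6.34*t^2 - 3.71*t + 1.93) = 10.461*t^5 - 7.6363*t^4 - 32.8546*t^3 - 0.221*t^2 + 11.4043*t - 2.509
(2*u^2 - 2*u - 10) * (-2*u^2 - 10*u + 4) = -4*u^4 - 16*u^3 + 48*u^2 + 92*u - 40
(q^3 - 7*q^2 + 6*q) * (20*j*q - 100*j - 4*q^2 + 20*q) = 20*j*q^4 - 240*j*q^3 + 820*j*q^2 - 600*j*q - 4*q^5 + 48*q^4 - 164*q^3 + 120*q^2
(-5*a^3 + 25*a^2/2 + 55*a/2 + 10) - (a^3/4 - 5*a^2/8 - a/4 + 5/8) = -21*a^3/4 + 105*a^2/8 + 111*a/4 + 75/8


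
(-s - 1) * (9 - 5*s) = 5*s^2 - 4*s - 9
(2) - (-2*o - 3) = 2*o + 5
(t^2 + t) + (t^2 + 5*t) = 2*t^2 + 6*t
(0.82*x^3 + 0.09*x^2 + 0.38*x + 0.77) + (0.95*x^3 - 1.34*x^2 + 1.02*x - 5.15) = 1.77*x^3 - 1.25*x^2 + 1.4*x - 4.38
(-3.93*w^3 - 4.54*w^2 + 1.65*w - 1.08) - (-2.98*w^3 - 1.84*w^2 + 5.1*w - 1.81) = -0.95*w^3 - 2.7*w^2 - 3.45*w + 0.73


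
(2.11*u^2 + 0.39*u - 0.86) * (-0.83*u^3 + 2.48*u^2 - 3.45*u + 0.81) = -1.7513*u^5 + 4.9091*u^4 - 5.5985*u^3 - 1.7692*u^2 + 3.2829*u - 0.6966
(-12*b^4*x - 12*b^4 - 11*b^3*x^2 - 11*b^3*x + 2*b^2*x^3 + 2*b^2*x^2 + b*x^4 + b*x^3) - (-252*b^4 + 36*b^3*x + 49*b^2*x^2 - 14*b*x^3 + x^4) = -12*b^4*x + 240*b^4 - 11*b^3*x^2 - 47*b^3*x + 2*b^2*x^3 - 47*b^2*x^2 + b*x^4 + 15*b*x^3 - x^4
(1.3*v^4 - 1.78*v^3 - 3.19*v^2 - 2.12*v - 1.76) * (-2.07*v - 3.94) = -2.691*v^5 - 1.4374*v^4 + 13.6165*v^3 + 16.957*v^2 + 11.996*v + 6.9344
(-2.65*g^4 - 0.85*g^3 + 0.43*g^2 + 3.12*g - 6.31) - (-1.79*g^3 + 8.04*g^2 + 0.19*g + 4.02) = -2.65*g^4 + 0.94*g^3 - 7.61*g^2 + 2.93*g - 10.33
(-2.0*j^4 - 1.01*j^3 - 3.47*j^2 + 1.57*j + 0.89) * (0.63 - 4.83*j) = 9.66*j^5 + 3.6183*j^4 + 16.1238*j^3 - 9.7692*j^2 - 3.3096*j + 0.5607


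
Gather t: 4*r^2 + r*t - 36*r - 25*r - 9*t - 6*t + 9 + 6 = 4*r^2 - 61*r + t*(r - 15) + 15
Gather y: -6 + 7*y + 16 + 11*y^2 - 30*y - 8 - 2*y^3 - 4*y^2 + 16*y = -2*y^3 + 7*y^2 - 7*y + 2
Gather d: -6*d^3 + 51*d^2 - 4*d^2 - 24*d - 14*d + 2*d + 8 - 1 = -6*d^3 + 47*d^2 - 36*d + 7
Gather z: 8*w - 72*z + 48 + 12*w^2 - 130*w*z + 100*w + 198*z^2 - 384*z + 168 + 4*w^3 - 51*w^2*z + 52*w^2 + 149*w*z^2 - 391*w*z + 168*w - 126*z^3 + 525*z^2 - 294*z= 4*w^3 + 64*w^2 + 276*w - 126*z^3 + z^2*(149*w + 723) + z*(-51*w^2 - 521*w - 750) + 216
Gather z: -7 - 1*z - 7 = -z - 14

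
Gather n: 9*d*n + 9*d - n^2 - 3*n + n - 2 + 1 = 9*d - n^2 + n*(9*d - 2) - 1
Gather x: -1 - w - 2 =-w - 3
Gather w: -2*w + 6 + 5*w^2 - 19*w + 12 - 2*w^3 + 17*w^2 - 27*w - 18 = -2*w^3 + 22*w^2 - 48*w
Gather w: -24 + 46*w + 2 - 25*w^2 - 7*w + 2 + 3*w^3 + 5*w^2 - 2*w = 3*w^3 - 20*w^2 + 37*w - 20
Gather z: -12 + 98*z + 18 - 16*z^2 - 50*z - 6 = -16*z^2 + 48*z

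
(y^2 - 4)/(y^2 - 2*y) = (y + 2)/y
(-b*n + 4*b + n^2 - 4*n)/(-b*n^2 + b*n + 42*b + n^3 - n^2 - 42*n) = (n - 4)/(n^2 - n - 42)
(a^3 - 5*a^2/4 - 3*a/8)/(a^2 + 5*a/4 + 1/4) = a*(2*a - 3)/(2*(a + 1))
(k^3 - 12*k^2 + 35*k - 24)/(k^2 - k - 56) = (k^2 - 4*k + 3)/(k + 7)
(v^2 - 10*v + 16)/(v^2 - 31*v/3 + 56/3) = 3*(v - 2)/(3*v - 7)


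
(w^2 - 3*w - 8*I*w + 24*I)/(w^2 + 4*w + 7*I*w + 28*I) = (w^2 - w*(3 + 8*I) + 24*I)/(w^2 + w*(4 + 7*I) + 28*I)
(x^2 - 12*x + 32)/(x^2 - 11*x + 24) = (x - 4)/(x - 3)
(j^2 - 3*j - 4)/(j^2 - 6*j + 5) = (j^2 - 3*j - 4)/(j^2 - 6*j + 5)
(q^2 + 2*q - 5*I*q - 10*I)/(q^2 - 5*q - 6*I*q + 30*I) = (q^2 + q*(2 - 5*I) - 10*I)/(q^2 - q*(5 + 6*I) + 30*I)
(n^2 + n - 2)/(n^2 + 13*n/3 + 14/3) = 3*(n - 1)/(3*n + 7)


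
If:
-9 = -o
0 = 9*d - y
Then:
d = y/9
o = 9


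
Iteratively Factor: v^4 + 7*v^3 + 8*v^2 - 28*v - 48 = (v - 2)*(v^3 + 9*v^2 + 26*v + 24) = (v - 2)*(v + 4)*(v^2 + 5*v + 6) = (v - 2)*(v + 3)*(v + 4)*(v + 2)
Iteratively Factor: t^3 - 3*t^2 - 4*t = (t + 1)*(t^2 - 4*t) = t*(t + 1)*(t - 4)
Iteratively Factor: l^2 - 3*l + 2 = (l - 2)*(l - 1)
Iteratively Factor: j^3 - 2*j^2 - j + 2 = (j + 1)*(j^2 - 3*j + 2) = (j - 2)*(j + 1)*(j - 1)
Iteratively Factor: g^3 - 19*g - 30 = (g - 5)*(g^2 + 5*g + 6) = (g - 5)*(g + 3)*(g + 2)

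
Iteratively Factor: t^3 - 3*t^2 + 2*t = (t)*(t^2 - 3*t + 2) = t*(t - 2)*(t - 1)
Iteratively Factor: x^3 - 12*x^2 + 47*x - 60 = (x - 4)*(x^2 - 8*x + 15) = (x - 4)*(x - 3)*(x - 5)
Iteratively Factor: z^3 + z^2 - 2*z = (z - 1)*(z^2 + 2*z) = z*(z - 1)*(z + 2)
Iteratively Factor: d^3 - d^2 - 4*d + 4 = (d - 2)*(d^2 + d - 2) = (d - 2)*(d + 2)*(d - 1)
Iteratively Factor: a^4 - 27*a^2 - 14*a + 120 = (a - 2)*(a^3 + 2*a^2 - 23*a - 60) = (a - 5)*(a - 2)*(a^2 + 7*a + 12) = (a - 5)*(a - 2)*(a + 4)*(a + 3)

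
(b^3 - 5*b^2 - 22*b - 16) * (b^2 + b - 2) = b^5 - 4*b^4 - 29*b^3 - 28*b^2 + 28*b + 32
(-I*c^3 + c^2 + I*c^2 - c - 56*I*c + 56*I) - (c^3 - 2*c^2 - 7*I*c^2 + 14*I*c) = -c^3 - I*c^3 + 3*c^2 + 8*I*c^2 - c - 70*I*c + 56*I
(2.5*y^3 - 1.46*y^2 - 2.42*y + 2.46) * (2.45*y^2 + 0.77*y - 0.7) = 6.125*y^5 - 1.652*y^4 - 8.8032*y^3 + 5.1856*y^2 + 3.5882*y - 1.722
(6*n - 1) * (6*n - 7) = 36*n^2 - 48*n + 7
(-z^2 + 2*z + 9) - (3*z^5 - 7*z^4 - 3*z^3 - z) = -3*z^5 + 7*z^4 + 3*z^3 - z^2 + 3*z + 9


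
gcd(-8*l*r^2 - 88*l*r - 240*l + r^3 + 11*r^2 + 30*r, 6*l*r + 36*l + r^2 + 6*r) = r + 6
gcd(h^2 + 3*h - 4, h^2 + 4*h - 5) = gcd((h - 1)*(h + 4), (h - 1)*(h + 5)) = h - 1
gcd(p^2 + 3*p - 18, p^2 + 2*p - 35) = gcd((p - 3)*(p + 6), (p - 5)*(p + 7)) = 1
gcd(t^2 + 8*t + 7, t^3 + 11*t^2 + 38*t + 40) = 1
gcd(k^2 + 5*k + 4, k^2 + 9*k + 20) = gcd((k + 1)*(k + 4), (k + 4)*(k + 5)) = k + 4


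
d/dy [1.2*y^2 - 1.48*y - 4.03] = 2.4*y - 1.48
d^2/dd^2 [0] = 0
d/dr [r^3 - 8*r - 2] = 3*r^2 - 8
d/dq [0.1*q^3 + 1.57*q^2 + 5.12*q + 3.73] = 0.3*q^2 + 3.14*q + 5.12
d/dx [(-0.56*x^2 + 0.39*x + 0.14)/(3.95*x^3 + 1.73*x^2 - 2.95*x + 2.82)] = (2.212*x^4 - 3.081*x^3 - 0.681699999999999*x^2 - 3.6428*x + 1.5128)/(15.6025*x^6 + 13.667*x^5 - 20.3121*x^4 + 12.071*x^3 + 18.4597*x^2 - 16.638*x + 7.9524)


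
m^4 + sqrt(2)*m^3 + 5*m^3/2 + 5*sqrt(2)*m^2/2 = m^2*(m + 5/2)*(m + sqrt(2))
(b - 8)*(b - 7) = b^2 - 15*b + 56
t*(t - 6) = t^2 - 6*t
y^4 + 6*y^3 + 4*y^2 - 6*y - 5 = (y - 1)*(y + 1)^2*(y + 5)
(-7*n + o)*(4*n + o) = -28*n^2 - 3*n*o + o^2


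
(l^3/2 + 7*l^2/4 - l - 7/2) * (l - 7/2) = l^4/2 - 57*l^2/8 + 49/4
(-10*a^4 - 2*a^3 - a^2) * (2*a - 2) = -20*a^5 + 16*a^4 + 2*a^3 + 2*a^2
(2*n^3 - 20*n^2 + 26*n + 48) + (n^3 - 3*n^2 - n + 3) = 3*n^3 - 23*n^2 + 25*n + 51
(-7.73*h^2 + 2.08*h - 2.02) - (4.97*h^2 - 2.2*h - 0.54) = -12.7*h^2 + 4.28*h - 1.48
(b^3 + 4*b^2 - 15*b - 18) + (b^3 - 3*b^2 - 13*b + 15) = 2*b^3 + b^2 - 28*b - 3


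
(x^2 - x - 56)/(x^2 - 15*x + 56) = (x + 7)/(x - 7)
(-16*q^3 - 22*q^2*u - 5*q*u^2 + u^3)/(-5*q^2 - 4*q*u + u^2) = (16*q^2 + 6*q*u - u^2)/(5*q - u)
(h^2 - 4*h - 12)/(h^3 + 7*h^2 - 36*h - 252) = (h + 2)/(h^2 + 13*h + 42)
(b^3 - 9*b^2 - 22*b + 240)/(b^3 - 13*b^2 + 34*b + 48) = (b + 5)/(b + 1)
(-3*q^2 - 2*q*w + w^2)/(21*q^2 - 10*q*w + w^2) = (-q - w)/(7*q - w)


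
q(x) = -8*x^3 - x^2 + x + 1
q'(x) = -24*x^2 - 2*x + 1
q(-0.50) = 1.25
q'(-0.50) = -4.00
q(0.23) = 1.08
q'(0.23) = -0.73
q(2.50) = -127.75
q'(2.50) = -154.00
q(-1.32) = 16.34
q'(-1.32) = -38.18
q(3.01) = -223.22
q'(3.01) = -222.46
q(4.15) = -583.86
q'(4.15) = -420.64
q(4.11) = -567.19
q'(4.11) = -412.63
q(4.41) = -700.17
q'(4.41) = -474.57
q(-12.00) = 13669.00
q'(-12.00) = -3431.00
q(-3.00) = 205.00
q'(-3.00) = -209.00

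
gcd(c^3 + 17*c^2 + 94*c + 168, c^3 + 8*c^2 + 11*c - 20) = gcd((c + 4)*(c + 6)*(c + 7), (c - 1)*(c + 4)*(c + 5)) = c + 4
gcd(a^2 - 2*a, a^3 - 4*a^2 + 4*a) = a^2 - 2*a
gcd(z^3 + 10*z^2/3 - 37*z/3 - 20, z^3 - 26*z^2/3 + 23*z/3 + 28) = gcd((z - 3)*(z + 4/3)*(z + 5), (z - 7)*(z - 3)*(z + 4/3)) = z^2 - 5*z/3 - 4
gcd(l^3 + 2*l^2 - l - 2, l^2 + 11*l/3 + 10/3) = l + 2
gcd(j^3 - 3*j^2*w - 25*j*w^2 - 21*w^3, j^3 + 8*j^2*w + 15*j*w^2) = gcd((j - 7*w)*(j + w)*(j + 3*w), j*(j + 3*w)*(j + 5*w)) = j + 3*w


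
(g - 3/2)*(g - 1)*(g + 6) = g^3 + 7*g^2/2 - 27*g/2 + 9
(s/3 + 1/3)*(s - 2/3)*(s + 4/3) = s^3/3 + 5*s^2/9 - 2*s/27 - 8/27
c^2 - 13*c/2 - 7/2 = (c - 7)*(c + 1/2)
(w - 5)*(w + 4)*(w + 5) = w^3 + 4*w^2 - 25*w - 100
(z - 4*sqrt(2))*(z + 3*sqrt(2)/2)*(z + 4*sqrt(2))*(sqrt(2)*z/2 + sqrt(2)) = sqrt(2)*z^4/2 + sqrt(2)*z^3 + 3*z^3/2 - 16*sqrt(2)*z^2 + 3*z^2 - 48*z - 32*sqrt(2)*z - 96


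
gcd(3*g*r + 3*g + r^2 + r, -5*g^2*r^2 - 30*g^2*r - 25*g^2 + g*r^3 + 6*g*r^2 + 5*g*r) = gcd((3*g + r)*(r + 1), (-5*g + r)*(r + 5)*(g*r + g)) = r + 1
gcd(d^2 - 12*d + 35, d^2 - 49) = d - 7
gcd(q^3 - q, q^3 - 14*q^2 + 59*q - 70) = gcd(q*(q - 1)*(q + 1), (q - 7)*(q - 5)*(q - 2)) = 1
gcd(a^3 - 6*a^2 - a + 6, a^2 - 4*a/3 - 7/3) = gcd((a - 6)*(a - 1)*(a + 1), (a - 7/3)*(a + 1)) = a + 1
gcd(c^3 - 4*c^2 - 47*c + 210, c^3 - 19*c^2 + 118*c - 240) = c^2 - 11*c + 30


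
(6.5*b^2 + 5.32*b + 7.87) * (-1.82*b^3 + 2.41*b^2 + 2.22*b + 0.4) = -11.83*b^5 + 5.9826*b^4 + 12.9278*b^3 + 33.3771*b^2 + 19.5994*b + 3.148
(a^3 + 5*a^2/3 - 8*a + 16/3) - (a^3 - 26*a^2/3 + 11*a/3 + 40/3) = 31*a^2/3 - 35*a/3 - 8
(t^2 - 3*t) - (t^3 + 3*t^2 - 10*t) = -t^3 - 2*t^2 + 7*t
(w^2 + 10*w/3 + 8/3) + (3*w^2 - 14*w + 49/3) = 4*w^2 - 32*w/3 + 19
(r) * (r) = r^2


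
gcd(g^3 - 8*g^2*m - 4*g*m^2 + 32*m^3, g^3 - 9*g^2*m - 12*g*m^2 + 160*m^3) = g - 8*m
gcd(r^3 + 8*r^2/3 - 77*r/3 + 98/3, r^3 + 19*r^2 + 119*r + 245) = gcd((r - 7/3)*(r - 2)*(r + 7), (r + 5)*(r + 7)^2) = r + 7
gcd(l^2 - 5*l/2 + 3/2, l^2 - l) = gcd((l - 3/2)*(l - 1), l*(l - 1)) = l - 1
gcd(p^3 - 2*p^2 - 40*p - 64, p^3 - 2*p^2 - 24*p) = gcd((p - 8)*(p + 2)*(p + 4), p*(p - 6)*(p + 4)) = p + 4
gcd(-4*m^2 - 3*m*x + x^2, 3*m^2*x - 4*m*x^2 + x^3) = 1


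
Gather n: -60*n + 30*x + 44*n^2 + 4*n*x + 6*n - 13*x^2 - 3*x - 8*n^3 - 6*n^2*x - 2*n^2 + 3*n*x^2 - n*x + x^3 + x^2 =-8*n^3 + n^2*(42 - 6*x) + n*(3*x^2 + 3*x - 54) + x^3 - 12*x^2 + 27*x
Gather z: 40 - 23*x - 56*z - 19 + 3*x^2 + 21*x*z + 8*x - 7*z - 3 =3*x^2 - 15*x + z*(21*x - 63) + 18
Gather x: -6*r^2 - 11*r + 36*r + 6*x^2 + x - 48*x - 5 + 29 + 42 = -6*r^2 + 25*r + 6*x^2 - 47*x + 66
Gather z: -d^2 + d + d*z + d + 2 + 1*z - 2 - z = -d^2 + d*z + 2*d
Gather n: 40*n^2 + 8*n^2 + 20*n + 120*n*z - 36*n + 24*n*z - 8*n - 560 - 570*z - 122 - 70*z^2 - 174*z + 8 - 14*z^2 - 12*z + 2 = 48*n^2 + n*(144*z - 24) - 84*z^2 - 756*z - 672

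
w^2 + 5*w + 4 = (w + 1)*(w + 4)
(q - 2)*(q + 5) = q^2 + 3*q - 10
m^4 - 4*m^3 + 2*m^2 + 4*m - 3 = (m - 3)*(m - 1)^2*(m + 1)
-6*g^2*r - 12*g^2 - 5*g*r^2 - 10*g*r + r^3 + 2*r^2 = (-6*g + r)*(g + r)*(r + 2)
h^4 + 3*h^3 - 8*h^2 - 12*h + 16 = (h - 2)*(h - 1)*(h + 2)*(h + 4)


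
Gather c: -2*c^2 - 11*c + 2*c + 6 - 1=-2*c^2 - 9*c + 5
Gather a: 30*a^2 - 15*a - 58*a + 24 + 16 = 30*a^2 - 73*a + 40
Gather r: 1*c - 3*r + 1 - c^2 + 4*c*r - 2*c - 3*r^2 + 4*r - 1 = -c^2 - c - 3*r^2 + r*(4*c + 1)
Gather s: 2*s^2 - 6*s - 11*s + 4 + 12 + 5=2*s^2 - 17*s + 21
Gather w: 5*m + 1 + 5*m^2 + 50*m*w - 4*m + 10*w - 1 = 5*m^2 + m + w*(50*m + 10)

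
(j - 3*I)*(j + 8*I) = j^2 + 5*I*j + 24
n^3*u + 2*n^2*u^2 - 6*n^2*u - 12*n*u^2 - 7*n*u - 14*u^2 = (n - 7)*(n + 2*u)*(n*u + u)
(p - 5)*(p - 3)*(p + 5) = p^3 - 3*p^2 - 25*p + 75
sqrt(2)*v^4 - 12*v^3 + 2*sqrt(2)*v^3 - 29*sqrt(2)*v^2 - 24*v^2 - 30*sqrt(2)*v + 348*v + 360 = (v - 5)*(v + 6)*(v - 6*sqrt(2))*(sqrt(2)*v + sqrt(2))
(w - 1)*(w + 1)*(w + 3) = w^3 + 3*w^2 - w - 3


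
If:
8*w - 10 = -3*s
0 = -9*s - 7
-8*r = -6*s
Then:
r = -7/12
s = -7/9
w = 37/24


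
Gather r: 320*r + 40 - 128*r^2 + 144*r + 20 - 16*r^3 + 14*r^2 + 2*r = -16*r^3 - 114*r^2 + 466*r + 60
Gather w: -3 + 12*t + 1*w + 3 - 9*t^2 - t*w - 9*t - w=-9*t^2 - t*w + 3*t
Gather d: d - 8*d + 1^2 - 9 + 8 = -7*d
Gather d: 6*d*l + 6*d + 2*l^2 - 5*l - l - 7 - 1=d*(6*l + 6) + 2*l^2 - 6*l - 8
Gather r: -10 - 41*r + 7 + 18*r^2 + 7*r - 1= 18*r^2 - 34*r - 4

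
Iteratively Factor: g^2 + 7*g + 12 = (g + 3)*(g + 4)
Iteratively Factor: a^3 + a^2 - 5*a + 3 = (a + 3)*(a^2 - 2*a + 1) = (a - 1)*(a + 3)*(a - 1)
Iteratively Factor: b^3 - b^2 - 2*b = (b + 1)*(b^2 - 2*b) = (b - 2)*(b + 1)*(b)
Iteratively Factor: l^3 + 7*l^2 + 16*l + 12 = (l + 2)*(l^2 + 5*l + 6) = (l + 2)*(l + 3)*(l + 2)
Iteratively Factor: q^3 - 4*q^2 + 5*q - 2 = (q - 2)*(q^2 - 2*q + 1) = (q - 2)*(q - 1)*(q - 1)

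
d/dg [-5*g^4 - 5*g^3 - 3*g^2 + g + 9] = -20*g^3 - 15*g^2 - 6*g + 1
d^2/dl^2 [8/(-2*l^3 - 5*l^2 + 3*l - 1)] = 16*((6*l + 5)*(2*l^3 + 5*l^2 - 3*l + 1) - (6*l^2 + 10*l - 3)^2)/(2*l^3 + 5*l^2 - 3*l + 1)^3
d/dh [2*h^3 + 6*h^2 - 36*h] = 6*h^2 + 12*h - 36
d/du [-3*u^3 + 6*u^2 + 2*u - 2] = -9*u^2 + 12*u + 2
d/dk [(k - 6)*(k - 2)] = 2*k - 8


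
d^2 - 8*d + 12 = (d - 6)*(d - 2)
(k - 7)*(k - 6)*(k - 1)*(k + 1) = k^4 - 13*k^3 + 41*k^2 + 13*k - 42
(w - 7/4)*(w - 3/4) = w^2 - 5*w/2 + 21/16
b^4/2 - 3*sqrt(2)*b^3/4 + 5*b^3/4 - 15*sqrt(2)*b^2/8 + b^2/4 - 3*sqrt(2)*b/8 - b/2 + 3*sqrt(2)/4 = (b/2 + 1/2)*(b - 1/2)*(b + 2)*(b - 3*sqrt(2)/2)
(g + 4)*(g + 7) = g^2 + 11*g + 28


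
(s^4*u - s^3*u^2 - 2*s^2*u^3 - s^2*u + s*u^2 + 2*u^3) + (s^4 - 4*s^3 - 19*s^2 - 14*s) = s^4*u + s^4 - s^3*u^2 - 4*s^3 - 2*s^2*u^3 - s^2*u - 19*s^2 + s*u^2 - 14*s + 2*u^3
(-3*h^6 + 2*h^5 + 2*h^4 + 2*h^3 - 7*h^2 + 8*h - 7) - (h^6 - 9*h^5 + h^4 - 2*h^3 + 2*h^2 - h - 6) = -4*h^6 + 11*h^5 + h^4 + 4*h^3 - 9*h^2 + 9*h - 1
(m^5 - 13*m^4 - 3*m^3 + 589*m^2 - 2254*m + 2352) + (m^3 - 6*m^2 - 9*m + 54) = m^5 - 13*m^4 - 2*m^3 + 583*m^2 - 2263*m + 2406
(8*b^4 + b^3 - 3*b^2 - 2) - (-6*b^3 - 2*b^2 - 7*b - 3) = 8*b^4 + 7*b^3 - b^2 + 7*b + 1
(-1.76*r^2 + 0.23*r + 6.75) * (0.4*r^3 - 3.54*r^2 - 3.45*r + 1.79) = -0.704*r^5 + 6.3224*r^4 + 7.9578*r^3 - 27.8389*r^2 - 22.8758*r + 12.0825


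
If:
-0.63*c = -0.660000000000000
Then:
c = 1.05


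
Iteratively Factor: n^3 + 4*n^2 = (n)*(n^2 + 4*n) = n*(n + 4)*(n)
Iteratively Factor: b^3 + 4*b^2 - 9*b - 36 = (b - 3)*(b^2 + 7*b + 12) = (b - 3)*(b + 3)*(b + 4)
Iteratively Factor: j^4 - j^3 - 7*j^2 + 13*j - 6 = (j + 3)*(j^3 - 4*j^2 + 5*j - 2) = (j - 1)*(j + 3)*(j^2 - 3*j + 2) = (j - 1)^2*(j + 3)*(j - 2)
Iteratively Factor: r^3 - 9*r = (r + 3)*(r^2 - 3*r) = (r - 3)*(r + 3)*(r)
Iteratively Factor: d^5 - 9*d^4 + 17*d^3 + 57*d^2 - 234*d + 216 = (d - 3)*(d^4 - 6*d^3 - d^2 + 54*d - 72) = (d - 4)*(d - 3)*(d^3 - 2*d^2 - 9*d + 18) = (d - 4)*(d - 3)*(d - 2)*(d^2 - 9) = (d - 4)*(d - 3)*(d - 2)*(d + 3)*(d - 3)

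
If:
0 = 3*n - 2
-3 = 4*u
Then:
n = 2/3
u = -3/4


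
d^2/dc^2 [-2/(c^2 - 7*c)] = 4*(c*(c - 7) - (2*c - 7)^2)/(c^3*(c - 7)^3)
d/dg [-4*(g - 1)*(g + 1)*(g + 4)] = -12*g^2 - 32*g + 4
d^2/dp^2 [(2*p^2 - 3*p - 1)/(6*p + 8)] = 59/(27*p^3 + 108*p^2 + 144*p + 64)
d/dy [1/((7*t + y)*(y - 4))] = ((4 - y)*(7*t + y) - (y - 4)^2)/((7*t + y)^2*(y - 4)^3)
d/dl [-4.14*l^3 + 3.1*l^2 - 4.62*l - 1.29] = -12.42*l^2 + 6.2*l - 4.62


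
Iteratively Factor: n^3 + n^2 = (n + 1)*(n^2) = n*(n + 1)*(n)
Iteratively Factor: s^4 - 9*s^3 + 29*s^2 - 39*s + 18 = (s - 3)*(s^3 - 6*s^2 + 11*s - 6) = (s - 3)^2*(s^2 - 3*s + 2) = (s - 3)^2*(s - 2)*(s - 1)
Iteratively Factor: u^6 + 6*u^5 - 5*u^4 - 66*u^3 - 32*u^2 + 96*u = (u + 4)*(u^5 + 2*u^4 - 13*u^3 - 14*u^2 + 24*u) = (u - 3)*(u + 4)*(u^4 + 5*u^3 + 2*u^2 - 8*u) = u*(u - 3)*(u + 4)*(u^3 + 5*u^2 + 2*u - 8) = u*(u - 3)*(u + 2)*(u + 4)*(u^2 + 3*u - 4) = u*(u - 3)*(u - 1)*(u + 2)*(u + 4)*(u + 4)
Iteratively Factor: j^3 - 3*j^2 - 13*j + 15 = (j - 1)*(j^2 - 2*j - 15) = (j - 5)*(j - 1)*(j + 3)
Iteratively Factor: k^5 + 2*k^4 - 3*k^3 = (k - 1)*(k^4 + 3*k^3) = k*(k - 1)*(k^3 + 3*k^2) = k^2*(k - 1)*(k^2 + 3*k) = k^3*(k - 1)*(k + 3)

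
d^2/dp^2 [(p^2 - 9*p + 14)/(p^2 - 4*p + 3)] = 2*(-5*p^3 + 33*p^2 - 87*p + 83)/(p^6 - 12*p^5 + 57*p^4 - 136*p^3 + 171*p^2 - 108*p + 27)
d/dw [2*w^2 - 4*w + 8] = 4*w - 4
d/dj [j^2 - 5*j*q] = 2*j - 5*q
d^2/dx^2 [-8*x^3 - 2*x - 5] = -48*x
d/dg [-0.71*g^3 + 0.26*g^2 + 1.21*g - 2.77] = -2.13*g^2 + 0.52*g + 1.21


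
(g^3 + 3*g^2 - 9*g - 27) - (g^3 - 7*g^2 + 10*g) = 10*g^2 - 19*g - 27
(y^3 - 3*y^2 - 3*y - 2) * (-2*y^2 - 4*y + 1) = -2*y^5 + 2*y^4 + 19*y^3 + 13*y^2 + 5*y - 2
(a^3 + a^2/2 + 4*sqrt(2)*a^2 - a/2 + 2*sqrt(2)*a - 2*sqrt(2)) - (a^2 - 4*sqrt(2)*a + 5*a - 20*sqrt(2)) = a^3 - a^2/2 + 4*sqrt(2)*a^2 - 11*a/2 + 6*sqrt(2)*a + 18*sqrt(2)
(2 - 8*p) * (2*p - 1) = -16*p^2 + 12*p - 2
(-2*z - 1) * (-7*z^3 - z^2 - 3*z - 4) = 14*z^4 + 9*z^3 + 7*z^2 + 11*z + 4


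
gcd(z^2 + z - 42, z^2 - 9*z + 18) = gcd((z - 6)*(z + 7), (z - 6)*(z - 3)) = z - 6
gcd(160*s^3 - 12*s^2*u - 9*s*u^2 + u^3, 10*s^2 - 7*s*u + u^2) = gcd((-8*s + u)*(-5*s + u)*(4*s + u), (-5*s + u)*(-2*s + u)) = 5*s - u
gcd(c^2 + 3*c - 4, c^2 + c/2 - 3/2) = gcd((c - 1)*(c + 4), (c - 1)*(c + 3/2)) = c - 1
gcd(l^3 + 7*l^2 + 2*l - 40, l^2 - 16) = l + 4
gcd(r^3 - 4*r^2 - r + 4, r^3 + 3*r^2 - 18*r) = 1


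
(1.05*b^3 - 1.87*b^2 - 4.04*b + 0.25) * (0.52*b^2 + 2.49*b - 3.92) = 0.546*b^5 + 1.6421*b^4 - 10.8731*b^3 - 2.5992*b^2 + 16.4593*b - 0.98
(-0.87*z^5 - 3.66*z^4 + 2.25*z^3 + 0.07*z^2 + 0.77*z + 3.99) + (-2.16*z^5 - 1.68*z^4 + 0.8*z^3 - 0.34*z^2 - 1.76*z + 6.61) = -3.03*z^5 - 5.34*z^4 + 3.05*z^3 - 0.27*z^2 - 0.99*z + 10.6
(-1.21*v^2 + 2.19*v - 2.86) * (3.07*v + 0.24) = -3.7147*v^3 + 6.4329*v^2 - 8.2546*v - 0.6864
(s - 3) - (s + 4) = -7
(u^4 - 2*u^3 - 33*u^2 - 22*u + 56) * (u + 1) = u^5 - u^4 - 35*u^3 - 55*u^2 + 34*u + 56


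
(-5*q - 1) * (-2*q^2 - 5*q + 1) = 10*q^3 + 27*q^2 - 1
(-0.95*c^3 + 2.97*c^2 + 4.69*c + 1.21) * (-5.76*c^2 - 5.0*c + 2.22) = 5.472*c^5 - 12.3572*c^4 - 43.9734*c^3 - 23.8262*c^2 + 4.3618*c + 2.6862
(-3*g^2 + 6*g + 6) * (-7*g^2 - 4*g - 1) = 21*g^4 - 30*g^3 - 63*g^2 - 30*g - 6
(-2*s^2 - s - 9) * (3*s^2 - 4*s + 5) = -6*s^4 + 5*s^3 - 33*s^2 + 31*s - 45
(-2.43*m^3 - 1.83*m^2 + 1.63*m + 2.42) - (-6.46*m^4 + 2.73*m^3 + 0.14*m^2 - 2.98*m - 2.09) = 6.46*m^4 - 5.16*m^3 - 1.97*m^2 + 4.61*m + 4.51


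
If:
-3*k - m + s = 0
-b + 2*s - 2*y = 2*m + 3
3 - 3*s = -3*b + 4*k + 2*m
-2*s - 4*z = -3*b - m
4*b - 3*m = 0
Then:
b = 156*z/131 + 54/131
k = 15/131 - 44*z/131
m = 208*z/131 + 72/131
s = 76*z/131 + 117/131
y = -210*z/131 - 357/262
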